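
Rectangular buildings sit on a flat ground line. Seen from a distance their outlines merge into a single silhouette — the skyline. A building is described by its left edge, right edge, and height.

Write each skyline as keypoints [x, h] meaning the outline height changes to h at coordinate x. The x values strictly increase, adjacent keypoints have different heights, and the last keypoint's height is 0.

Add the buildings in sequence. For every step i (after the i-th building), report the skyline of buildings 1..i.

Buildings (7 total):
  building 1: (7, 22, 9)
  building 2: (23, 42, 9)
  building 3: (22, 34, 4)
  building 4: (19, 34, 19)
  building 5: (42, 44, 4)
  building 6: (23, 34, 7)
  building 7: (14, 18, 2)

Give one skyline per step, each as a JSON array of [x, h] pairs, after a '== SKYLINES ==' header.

== SKYLINES ==
[[7,9],[22,0]]
[[7,9],[22,0],[23,9],[42,0]]
[[7,9],[22,4],[23,9],[42,0]]
[[7,9],[19,19],[34,9],[42,0]]
[[7,9],[19,19],[34,9],[42,4],[44,0]]
[[7,9],[19,19],[34,9],[42,4],[44,0]]
[[7,9],[19,19],[34,9],[42,4],[44,0]]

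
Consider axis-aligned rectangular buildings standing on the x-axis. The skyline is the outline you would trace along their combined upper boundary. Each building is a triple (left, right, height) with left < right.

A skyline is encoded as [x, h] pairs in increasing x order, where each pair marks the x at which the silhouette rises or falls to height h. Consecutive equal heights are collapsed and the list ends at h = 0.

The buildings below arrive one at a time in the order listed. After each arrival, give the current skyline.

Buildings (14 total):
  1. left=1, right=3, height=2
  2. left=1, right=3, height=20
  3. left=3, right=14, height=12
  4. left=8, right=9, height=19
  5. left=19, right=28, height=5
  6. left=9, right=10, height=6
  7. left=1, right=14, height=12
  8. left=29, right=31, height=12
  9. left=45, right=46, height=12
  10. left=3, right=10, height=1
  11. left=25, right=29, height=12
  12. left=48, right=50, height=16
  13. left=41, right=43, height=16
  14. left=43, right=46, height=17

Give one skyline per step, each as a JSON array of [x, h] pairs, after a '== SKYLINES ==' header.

== SKYLINES ==
[[1,2],[3,0]]
[[1,20],[3,0]]
[[1,20],[3,12],[14,0]]
[[1,20],[3,12],[8,19],[9,12],[14,0]]
[[1,20],[3,12],[8,19],[9,12],[14,0],[19,5],[28,0]]
[[1,20],[3,12],[8,19],[9,12],[14,0],[19,5],[28,0]]
[[1,20],[3,12],[8,19],[9,12],[14,0],[19,5],[28,0]]
[[1,20],[3,12],[8,19],[9,12],[14,0],[19,5],[28,0],[29,12],[31,0]]
[[1,20],[3,12],[8,19],[9,12],[14,0],[19,5],[28,0],[29,12],[31,0],[45,12],[46,0]]
[[1,20],[3,12],[8,19],[9,12],[14,0],[19,5],[28,0],[29,12],[31,0],[45,12],[46,0]]
[[1,20],[3,12],[8,19],[9,12],[14,0],[19,5],[25,12],[31,0],[45,12],[46,0]]
[[1,20],[3,12],[8,19],[9,12],[14,0],[19,5],[25,12],[31,0],[45,12],[46,0],[48,16],[50,0]]
[[1,20],[3,12],[8,19],[9,12],[14,0],[19,5],[25,12],[31,0],[41,16],[43,0],[45,12],[46,0],[48,16],[50,0]]
[[1,20],[3,12],[8,19],[9,12],[14,0],[19,5],[25,12],[31,0],[41,16],[43,17],[46,0],[48,16],[50,0]]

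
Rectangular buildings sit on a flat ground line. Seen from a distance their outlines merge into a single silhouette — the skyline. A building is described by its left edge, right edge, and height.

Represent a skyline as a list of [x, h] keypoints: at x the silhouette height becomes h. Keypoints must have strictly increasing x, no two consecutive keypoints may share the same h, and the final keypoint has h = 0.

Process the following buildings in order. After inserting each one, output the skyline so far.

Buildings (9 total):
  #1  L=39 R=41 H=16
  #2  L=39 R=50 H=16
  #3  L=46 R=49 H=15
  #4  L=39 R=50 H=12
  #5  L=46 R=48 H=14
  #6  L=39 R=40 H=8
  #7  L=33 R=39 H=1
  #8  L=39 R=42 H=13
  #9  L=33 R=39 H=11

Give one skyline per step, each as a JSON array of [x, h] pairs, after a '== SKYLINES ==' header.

== SKYLINES ==
[[39,16],[41,0]]
[[39,16],[50,0]]
[[39,16],[50,0]]
[[39,16],[50,0]]
[[39,16],[50,0]]
[[39,16],[50,0]]
[[33,1],[39,16],[50,0]]
[[33,1],[39,16],[50,0]]
[[33,11],[39,16],[50,0]]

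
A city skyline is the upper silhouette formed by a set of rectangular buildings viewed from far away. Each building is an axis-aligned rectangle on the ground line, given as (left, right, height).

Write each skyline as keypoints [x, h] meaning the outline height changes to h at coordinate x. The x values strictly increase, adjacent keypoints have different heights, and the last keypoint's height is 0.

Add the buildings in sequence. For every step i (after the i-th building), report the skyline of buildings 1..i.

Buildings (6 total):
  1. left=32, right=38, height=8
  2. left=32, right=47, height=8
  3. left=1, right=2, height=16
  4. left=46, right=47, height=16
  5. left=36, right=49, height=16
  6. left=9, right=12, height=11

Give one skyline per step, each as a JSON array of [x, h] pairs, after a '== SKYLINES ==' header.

== SKYLINES ==
[[32,8],[38,0]]
[[32,8],[47,0]]
[[1,16],[2,0],[32,8],[47,0]]
[[1,16],[2,0],[32,8],[46,16],[47,0]]
[[1,16],[2,0],[32,8],[36,16],[49,0]]
[[1,16],[2,0],[9,11],[12,0],[32,8],[36,16],[49,0]]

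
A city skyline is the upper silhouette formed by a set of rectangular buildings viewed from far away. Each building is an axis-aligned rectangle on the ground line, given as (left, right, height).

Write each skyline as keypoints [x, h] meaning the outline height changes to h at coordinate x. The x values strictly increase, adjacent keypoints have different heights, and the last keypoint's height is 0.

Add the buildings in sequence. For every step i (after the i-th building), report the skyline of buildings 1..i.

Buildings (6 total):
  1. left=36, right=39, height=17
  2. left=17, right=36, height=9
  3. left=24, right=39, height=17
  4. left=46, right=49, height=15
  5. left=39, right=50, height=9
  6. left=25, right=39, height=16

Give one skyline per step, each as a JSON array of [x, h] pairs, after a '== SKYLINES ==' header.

== SKYLINES ==
[[36,17],[39,0]]
[[17,9],[36,17],[39,0]]
[[17,9],[24,17],[39,0]]
[[17,9],[24,17],[39,0],[46,15],[49,0]]
[[17,9],[24,17],[39,9],[46,15],[49,9],[50,0]]
[[17,9],[24,17],[39,9],[46,15],[49,9],[50,0]]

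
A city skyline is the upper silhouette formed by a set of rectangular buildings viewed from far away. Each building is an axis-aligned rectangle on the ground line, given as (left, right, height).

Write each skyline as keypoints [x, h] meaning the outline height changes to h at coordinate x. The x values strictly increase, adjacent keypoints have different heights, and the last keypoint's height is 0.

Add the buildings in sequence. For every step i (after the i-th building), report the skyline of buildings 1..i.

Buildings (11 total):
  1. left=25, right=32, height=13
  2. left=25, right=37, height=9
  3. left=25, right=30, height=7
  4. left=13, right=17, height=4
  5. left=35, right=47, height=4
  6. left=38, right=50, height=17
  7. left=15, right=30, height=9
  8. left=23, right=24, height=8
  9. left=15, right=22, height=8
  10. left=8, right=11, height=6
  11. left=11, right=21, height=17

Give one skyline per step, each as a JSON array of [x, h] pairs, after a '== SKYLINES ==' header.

== SKYLINES ==
[[25,13],[32,0]]
[[25,13],[32,9],[37,0]]
[[25,13],[32,9],[37,0]]
[[13,4],[17,0],[25,13],[32,9],[37,0]]
[[13,4],[17,0],[25,13],[32,9],[37,4],[47,0]]
[[13,4],[17,0],[25,13],[32,9],[37,4],[38,17],[50,0]]
[[13,4],[15,9],[25,13],[32,9],[37,4],[38,17],[50,0]]
[[13,4],[15,9],[25,13],[32,9],[37,4],[38,17],[50,0]]
[[13,4],[15,9],[25,13],[32,9],[37,4],[38,17],[50,0]]
[[8,6],[11,0],[13,4],[15,9],[25,13],[32,9],[37,4],[38,17],[50,0]]
[[8,6],[11,17],[21,9],[25,13],[32,9],[37,4],[38,17],[50,0]]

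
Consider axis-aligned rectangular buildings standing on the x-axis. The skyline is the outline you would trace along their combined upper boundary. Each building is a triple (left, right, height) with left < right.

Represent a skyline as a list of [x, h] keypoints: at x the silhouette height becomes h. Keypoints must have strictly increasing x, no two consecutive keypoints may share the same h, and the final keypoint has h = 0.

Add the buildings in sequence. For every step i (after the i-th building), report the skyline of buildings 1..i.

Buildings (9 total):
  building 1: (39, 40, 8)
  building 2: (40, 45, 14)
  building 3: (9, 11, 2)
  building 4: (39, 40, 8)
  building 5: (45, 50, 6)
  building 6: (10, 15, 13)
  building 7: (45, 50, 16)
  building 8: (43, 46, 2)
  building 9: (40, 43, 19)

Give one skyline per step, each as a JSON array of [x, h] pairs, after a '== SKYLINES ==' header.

== SKYLINES ==
[[39,8],[40,0]]
[[39,8],[40,14],[45,0]]
[[9,2],[11,0],[39,8],[40,14],[45,0]]
[[9,2],[11,0],[39,8],[40,14],[45,0]]
[[9,2],[11,0],[39,8],[40,14],[45,6],[50,0]]
[[9,2],[10,13],[15,0],[39,8],[40,14],[45,6],[50,0]]
[[9,2],[10,13],[15,0],[39,8],[40,14],[45,16],[50,0]]
[[9,2],[10,13],[15,0],[39,8],[40,14],[45,16],[50,0]]
[[9,2],[10,13],[15,0],[39,8],[40,19],[43,14],[45,16],[50,0]]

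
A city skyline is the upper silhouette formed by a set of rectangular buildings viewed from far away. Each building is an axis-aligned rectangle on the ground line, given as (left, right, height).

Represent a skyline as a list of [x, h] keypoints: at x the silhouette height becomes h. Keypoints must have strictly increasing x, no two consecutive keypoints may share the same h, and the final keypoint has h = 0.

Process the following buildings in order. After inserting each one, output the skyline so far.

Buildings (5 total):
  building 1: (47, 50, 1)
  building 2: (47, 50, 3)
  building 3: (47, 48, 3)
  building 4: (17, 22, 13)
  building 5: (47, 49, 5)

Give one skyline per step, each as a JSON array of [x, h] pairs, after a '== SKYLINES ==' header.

== SKYLINES ==
[[47,1],[50,0]]
[[47,3],[50,0]]
[[47,3],[50,0]]
[[17,13],[22,0],[47,3],[50,0]]
[[17,13],[22,0],[47,5],[49,3],[50,0]]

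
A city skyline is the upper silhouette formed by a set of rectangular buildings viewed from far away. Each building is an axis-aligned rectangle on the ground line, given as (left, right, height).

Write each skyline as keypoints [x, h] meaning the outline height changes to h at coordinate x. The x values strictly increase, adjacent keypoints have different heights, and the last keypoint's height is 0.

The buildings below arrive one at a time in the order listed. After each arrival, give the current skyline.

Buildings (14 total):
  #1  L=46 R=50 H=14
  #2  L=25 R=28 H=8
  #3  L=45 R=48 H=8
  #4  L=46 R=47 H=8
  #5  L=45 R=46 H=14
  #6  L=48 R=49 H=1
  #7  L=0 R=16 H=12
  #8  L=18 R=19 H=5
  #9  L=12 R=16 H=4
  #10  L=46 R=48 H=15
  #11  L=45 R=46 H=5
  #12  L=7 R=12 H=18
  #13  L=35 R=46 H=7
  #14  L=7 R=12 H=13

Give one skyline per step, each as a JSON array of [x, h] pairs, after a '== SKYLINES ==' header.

== SKYLINES ==
[[46,14],[50,0]]
[[25,8],[28,0],[46,14],[50,0]]
[[25,8],[28,0],[45,8],[46,14],[50,0]]
[[25,8],[28,0],[45,8],[46,14],[50,0]]
[[25,8],[28,0],[45,14],[50,0]]
[[25,8],[28,0],[45,14],[50,0]]
[[0,12],[16,0],[25,8],[28,0],[45,14],[50,0]]
[[0,12],[16,0],[18,5],[19,0],[25,8],[28,0],[45,14],[50,0]]
[[0,12],[16,0],[18,5],[19,0],[25,8],[28,0],[45,14],[50,0]]
[[0,12],[16,0],[18,5],[19,0],[25,8],[28,0],[45,14],[46,15],[48,14],[50,0]]
[[0,12],[16,0],[18,5],[19,0],[25,8],[28,0],[45,14],[46,15],[48,14],[50,0]]
[[0,12],[7,18],[12,12],[16,0],[18,5],[19,0],[25,8],[28,0],[45,14],[46,15],[48,14],[50,0]]
[[0,12],[7,18],[12,12],[16,0],[18,5],[19,0],[25,8],[28,0],[35,7],[45,14],[46,15],[48,14],[50,0]]
[[0,12],[7,18],[12,12],[16,0],[18,5],[19,0],[25,8],[28,0],[35,7],[45,14],[46,15],[48,14],[50,0]]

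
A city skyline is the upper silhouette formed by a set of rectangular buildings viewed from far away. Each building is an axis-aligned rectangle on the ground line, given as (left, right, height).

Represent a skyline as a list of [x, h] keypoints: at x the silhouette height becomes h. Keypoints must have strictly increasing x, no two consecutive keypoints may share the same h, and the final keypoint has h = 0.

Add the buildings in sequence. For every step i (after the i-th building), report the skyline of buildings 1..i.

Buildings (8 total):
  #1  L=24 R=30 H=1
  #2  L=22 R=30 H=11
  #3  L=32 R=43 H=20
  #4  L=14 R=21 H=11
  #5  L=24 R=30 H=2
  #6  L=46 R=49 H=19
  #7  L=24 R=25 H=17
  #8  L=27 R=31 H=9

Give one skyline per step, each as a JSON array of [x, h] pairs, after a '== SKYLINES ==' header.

== SKYLINES ==
[[24,1],[30,0]]
[[22,11],[30,0]]
[[22,11],[30,0],[32,20],[43,0]]
[[14,11],[21,0],[22,11],[30,0],[32,20],[43,0]]
[[14,11],[21,0],[22,11],[30,0],[32,20],[43,0]]
[[14,11],[21,0],[22,11],[30,0],[32,20],[43,0],[46,19],[49,0]]
[[14,11],[21,0],[22,11],[24,17],[25,11],[30,0],[32,20],[43,0],[46,19],[49,0]]
[[14,11],[21,0],[22,11],[24,17],[25,11],[30,9],[31,0],[32,20],[43,0],[46,19],[49,0]]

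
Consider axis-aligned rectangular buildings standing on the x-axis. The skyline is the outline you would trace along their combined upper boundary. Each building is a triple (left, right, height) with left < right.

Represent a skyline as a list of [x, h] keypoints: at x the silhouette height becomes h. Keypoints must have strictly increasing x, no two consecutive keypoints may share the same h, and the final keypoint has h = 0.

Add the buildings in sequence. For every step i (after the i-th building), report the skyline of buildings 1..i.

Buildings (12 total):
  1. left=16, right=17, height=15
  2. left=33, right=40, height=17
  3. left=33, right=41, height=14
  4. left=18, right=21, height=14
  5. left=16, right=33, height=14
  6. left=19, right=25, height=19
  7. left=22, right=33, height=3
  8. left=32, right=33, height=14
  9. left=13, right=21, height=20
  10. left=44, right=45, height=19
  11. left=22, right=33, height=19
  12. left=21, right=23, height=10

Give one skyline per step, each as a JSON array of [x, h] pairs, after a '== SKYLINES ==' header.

== SKYLINES ==
[[16,15],[17,0]]
[[16,15],[17,0],[33,17],[40,0]]
[[16,15],[17,0],[33,17],[40,14],[41,0]]
[[16,15],[17,0],[18,14],[21,0],[33,17],[40,14],[41,0]]
[[16,15],[17,14],[33,17],[40,14],[41,0]]
[[16,15],[17,14],[19,19],[25,14],[33,17],[40,14],[41,0]]
[[16,15],[17,14],[19,19],[25,14],[33,17],[40,14],[41,0]]
[[16,15],[17,14],[19,19],[25,14],[33,17],[40,14],[41,0]]
[[13,20],[21,19],[25,14],[33,17],[40,14],[41,0]]
[[13,20],[21,19],[25,14],[33,17],[40,14],[41,0],[44,19],[45,0]]
[[13,20],[21,19],[33,17],[40,14],[41,0],[44,19],[45,0]]
[[13,20],[21,19],[33,17],[40,14],[41,0],[44,19],[45,0]]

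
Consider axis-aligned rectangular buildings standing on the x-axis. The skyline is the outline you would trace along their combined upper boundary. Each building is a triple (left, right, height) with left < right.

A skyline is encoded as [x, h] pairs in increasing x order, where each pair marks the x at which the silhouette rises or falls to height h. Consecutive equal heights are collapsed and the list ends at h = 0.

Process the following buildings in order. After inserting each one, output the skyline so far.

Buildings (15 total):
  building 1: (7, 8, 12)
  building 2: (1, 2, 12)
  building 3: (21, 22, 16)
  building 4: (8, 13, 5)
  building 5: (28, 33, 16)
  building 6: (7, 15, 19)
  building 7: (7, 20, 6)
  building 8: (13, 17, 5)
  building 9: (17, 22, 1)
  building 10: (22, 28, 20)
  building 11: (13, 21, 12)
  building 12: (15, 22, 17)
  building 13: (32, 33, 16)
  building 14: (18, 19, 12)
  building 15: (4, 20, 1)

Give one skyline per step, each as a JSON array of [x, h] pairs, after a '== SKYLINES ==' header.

== SKYLINES ==
[[7,12],[8,0]]
[[1,12],[2,0],[7,12],[8,0]]
[[1,12],[2,0],[7,12],[8,0],[21,16],[22,0]]
[[1,12],[2,0],[7,12],[8,5],[13,0],[21,16],[22,0]]
[[1,12],[2,0],[7,12],[8,5],[13,0],[21,16],[22,0],[28,16],[33,0]]
[[1,12],[2,0],[7,19],[15,0],[21,16],[22,0],[28,16],[33,0]]
[[1,12],[2,0],[7,19],[15,6],[20,0],[21,16],[22,0],[28,16],[33,0]]
[[1,12],[2,0],[7,19],[15,6],[20,0],[21,16],[22,0],[28,16],[33,0]]
[[1,12],[2,0],[7,19],[15,6],[20,1],[21,16],[22,0],[28,16],[33,0]]
[[1,12],[2,0],[7,19],[15,6],[20,1],[21,16],[22,20],[28,16],[33,0]]
[[1,12],[2,0],[7,19],[15,12],[21,16],[22,20],[28,16],[33,0]]
[[1,12],[2,0],[7,19],[15,17],[22,20],[28,16],[33,0]]
[[1,12],[2,0],[7,19],[15,17],[22,20],[28,16],[33,0]]
[[1,12],[2,0],[7,19],[15,17],[22,20],[28,16],[33,0]]
[[1,12],[2,0],[4,1],[7,19],[15,17],[22,20],[28,16],[33,0]]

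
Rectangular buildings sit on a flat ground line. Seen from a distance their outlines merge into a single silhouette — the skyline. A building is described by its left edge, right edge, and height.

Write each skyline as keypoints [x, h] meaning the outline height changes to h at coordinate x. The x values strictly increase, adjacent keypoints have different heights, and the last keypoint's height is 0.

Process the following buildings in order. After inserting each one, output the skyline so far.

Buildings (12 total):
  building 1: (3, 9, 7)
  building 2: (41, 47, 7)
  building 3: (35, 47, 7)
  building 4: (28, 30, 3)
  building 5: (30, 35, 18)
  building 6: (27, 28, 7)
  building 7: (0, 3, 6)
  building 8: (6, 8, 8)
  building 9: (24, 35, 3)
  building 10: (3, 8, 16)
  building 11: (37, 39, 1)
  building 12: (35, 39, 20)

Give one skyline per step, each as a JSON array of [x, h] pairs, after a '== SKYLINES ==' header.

== SKYLINES ==
[[3,7],[9,0]]
[[3,7],[9,0],[41,7],[47,0]]
[[3,7],[9,0],[35,7],[47,0]]
[[3,7],[9,0],[28,3],[30,0],[35,7],[47,0]]
[[3,7],[9,0],[28,3],[30,18],[35,7],[47,0]]
[[3,7],[9,0],[27,7],[28,3],[30,18],[35,7],[47,0]]
[[0,6],[3,7],[9,0],[27,7],[28,3],[30,18],[35,7],[47,0]]
[[0,6],[3,7],[6,8],[8,7],[9,0],[27,7],[28,3],[30,18],[35,7],[47,0]]
[[0,6],[3,7],[6,8],[8,7],[9,0],[24,3],[27,7],[28,3],[30,18],[35,7],[47,0]]
[[0,6],[3,16],[8,7],[9,0],[24,3],[27,7],[28,3],[30,18],[35,7],[47,0]]
[[0,6],[3,16],[8,7],[9,0],[24,3],[27,7],[28,3],[30,18],[35,7],[47,0]]
[[0,6],[3,16],[8,7],[9,0],[24,3],[27,7],[28,3],[30,18],[35,20],[39,7],[47,0]]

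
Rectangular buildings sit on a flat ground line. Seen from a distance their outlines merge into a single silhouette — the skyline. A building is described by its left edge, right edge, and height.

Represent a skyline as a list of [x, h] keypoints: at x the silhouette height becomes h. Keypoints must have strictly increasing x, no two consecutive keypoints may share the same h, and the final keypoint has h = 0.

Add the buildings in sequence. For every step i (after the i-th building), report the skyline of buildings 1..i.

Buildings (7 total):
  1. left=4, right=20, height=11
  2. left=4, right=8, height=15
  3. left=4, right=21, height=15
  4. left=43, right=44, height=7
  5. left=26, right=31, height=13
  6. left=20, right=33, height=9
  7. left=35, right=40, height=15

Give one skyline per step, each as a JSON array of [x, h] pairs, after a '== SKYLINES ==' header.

== SKYLINES ==
[[4,11],[20,0]]
[[4,15],[8,11],[20,0]]
[[4,15],[21,0]]
[[4,15],[21,0],[43,7],[44,0]]
[[4,15],[21,0],[26,13],[31,0],[43,7],[44,0]]
[[4,15],[21,9],[26,13],[31,9],[33,0],[43,7],[44,0]]
[[4,15],[21,9],[26,13],[31,9],[33,0],[35,15],[40,0],[43,7],[44,0]]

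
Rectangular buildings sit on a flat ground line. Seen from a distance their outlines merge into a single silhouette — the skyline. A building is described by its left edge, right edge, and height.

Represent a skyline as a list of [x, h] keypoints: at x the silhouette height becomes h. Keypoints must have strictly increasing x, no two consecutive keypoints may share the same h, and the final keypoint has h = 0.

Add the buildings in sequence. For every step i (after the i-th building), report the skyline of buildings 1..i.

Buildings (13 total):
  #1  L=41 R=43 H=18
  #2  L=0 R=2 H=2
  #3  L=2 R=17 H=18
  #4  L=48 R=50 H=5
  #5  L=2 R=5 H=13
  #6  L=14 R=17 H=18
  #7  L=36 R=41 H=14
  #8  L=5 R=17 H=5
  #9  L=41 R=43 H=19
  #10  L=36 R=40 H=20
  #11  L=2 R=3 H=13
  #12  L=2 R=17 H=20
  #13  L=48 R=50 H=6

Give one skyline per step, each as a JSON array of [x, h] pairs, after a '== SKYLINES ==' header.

== SKYLINES ==
[[41,18],[43,0]]
[[0,2],[2,0],[41,18],[43,0]]
[[0,2],[2,18],[17,0],[41,18],[43,0]]
[[0,2],[2,18],[17,0],[41,18],[43,0],[48,5],[50,0]]
[[0,2],[2,18],[17,0],[41,18],[43,0],[48,5],[50,0]]
[[0,2],[2,18],[17,0],[41,18],[43,0],[48,5],[50,0]]
[[0,2],[2,18],[17,0],[36,14],[41,18],[43,0],[48,5],[50,0]]
[[0,2],[2,18],[17,0],[36,14],[41,18],[43,0],[48,5],[50,0]]
[[0,2],[2,18],[17,0],[36,14],[41,19],[43,0],[48,5],[50,0]]
[[0,2],[2,18],[17,0],[36,20],[40,14],[41,19],[43,0],[48,5],[50,0]]
[[0,2],[2,18],[17,0],[36,20],[40,14],[41,19],[43,0],[48,5],[50,0]]
[[0,2],[2,20],[17,0],[36,20],[40,14],[41,19],[43,0],[48,5],[50,0]]
[[0,2],[2,20],[17,0],[36,20],[40,14],[41,19],[43,0],[48,6],[50,0]]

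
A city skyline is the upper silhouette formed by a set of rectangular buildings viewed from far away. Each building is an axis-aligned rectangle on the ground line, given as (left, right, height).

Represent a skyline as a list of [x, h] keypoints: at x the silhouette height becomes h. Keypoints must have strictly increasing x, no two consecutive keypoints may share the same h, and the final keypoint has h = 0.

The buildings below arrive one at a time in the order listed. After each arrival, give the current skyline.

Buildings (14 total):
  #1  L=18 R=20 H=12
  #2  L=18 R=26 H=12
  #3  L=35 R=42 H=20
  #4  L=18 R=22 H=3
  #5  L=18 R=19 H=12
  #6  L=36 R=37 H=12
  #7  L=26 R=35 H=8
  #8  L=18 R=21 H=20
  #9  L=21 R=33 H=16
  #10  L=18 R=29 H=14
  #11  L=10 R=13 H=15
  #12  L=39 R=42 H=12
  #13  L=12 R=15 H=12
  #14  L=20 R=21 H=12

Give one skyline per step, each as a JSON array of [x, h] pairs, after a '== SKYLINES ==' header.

== SKYLINES ==
[[18,12],[20,0]]
[[18,12],[26,0]]
[[18,12],[26,0],[35,20],[42,0]]
[[18,12],[26,0],[35,20],[42,0]]
[[18,12],[26,0],[35,20],[42,0]]
[[18,12],[26,0],[35,20],[42,0]]
[[18,12],[26,8],[35,20],[42,0]]
[[18,20],[21,12],[26,8],[35,20],[42,0]]
[[18,20],[21,16],[33,8],[35,20],[42,0]]
[[18,20],[21,16],[33,8],[35,20],[42,0]]
[[10,15],[13,0],[18,20],[21,16],[33,8],[35,20],[42,0]]
[[10,15],[13,0],[18,20],[21,16],[33,8],[35,20],[42,0]]
[[10,15],[13,12],[15,0],[18,20],[21,16],[33,8],[35,20],[42,0]]
[[10,15],[13,12],[15,0],[18,20],[21,16],[33,8],[35,20],[42,0]]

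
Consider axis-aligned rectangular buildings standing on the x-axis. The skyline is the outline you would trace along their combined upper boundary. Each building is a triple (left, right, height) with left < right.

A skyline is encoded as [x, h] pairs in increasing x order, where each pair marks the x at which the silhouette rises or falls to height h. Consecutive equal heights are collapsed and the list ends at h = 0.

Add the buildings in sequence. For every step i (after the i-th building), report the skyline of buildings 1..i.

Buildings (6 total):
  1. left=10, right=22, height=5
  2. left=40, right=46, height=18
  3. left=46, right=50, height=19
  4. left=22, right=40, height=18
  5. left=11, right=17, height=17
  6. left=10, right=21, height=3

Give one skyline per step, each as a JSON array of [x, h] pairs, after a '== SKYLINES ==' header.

== SKYLINES ==
[[10,5],[22,0]]
[[10,5],[22,0],[40,18],[46,0]]
[[10,5],[22,0],[40,18],[46,19],[50,0]]
[[10,5],[22,18],[46,19],[50,0]]
[[10,5],[11,17],[17,5],[22,18],[46,19],[50,0]]
[[10,5],[11,17],[17,5],[22,18],[46,19],[50,0]]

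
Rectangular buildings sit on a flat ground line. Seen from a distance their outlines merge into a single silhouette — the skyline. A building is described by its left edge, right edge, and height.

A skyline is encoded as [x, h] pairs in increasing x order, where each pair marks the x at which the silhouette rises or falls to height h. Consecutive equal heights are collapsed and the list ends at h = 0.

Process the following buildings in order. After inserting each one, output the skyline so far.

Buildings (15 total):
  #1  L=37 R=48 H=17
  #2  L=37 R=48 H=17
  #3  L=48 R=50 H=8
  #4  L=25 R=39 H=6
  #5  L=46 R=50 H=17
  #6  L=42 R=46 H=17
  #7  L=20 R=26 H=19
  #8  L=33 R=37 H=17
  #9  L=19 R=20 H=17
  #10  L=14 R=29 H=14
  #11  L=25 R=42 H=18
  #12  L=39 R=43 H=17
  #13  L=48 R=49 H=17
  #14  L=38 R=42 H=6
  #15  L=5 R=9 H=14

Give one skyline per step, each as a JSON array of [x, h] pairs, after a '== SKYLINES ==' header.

== SKYLINES ==
[[37,17],[48,0]]
[[37,17],[48,0]]
[[37,17],[48,8],[50,0]]
[[25,6],[37,17],[48,8],[50,0]]
[[25,6],[37,17],[50,0]]
[[25,6],[37,17],[50,0]]
[[20,19],[26,6],[37,17],[50,0]]
[[20,19],[26,6],[33,17],[50,0]]
[[19,17],[20,19],[26,6],[33,17],[50,0]]
[[14,14],[19,17],[20,19],[26,14],[29,6],[33,17],[50,0]]
[[14,14],[19,17],[20,19],[26,18],[42,17],[50,0]]
[[14,14],[19,17],[20,19],[26,18],[42,17],[50,0]]
[[14,14],[19,17],[20,19],[26,18],[42,17],[50,0]]
[[14,14],[19,17],[20,19],[26,18],[42,17],[50,0]]
[[5,14],[9,0],[14,14],[19,17],[20,19],[26,18],[42,17],[50,0]]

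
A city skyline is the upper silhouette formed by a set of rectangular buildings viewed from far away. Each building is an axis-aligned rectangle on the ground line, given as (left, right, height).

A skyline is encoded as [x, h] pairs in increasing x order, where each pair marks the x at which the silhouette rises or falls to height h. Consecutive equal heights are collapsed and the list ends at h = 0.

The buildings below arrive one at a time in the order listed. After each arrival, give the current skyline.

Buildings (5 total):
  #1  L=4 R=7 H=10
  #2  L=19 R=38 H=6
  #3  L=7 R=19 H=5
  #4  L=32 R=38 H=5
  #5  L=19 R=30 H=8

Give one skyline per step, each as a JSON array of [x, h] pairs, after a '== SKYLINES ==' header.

== SKYLINES ==
[[4,10],[7,0]]
[[4,10],[7,0],[19,6],[38,0]]
[[4,10],[7,5],[19,6],[38,0]]
[[4,10],[7,5],[19,6],[38,0]]
[[4,10],[7,5],[19,8],[30,6],[38,0]]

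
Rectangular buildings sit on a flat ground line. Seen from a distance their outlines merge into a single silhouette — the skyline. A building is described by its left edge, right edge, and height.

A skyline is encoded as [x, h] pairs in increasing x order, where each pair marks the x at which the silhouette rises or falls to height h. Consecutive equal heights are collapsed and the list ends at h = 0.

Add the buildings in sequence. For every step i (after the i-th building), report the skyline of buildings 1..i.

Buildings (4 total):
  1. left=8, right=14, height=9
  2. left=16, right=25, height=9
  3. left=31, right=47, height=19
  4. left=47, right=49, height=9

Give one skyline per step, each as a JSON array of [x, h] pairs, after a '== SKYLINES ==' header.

== SKYLINES ==
[[8,9],[14,0]]
[[8,9],[14,0],[16,9],[25,0]]
[[8,9],[14,0],[16,9],[25,0],[31,19],[47,0]]
[[8,9],[14,0],[16,9],[25,0],[31,19],[47,9],[49,0]]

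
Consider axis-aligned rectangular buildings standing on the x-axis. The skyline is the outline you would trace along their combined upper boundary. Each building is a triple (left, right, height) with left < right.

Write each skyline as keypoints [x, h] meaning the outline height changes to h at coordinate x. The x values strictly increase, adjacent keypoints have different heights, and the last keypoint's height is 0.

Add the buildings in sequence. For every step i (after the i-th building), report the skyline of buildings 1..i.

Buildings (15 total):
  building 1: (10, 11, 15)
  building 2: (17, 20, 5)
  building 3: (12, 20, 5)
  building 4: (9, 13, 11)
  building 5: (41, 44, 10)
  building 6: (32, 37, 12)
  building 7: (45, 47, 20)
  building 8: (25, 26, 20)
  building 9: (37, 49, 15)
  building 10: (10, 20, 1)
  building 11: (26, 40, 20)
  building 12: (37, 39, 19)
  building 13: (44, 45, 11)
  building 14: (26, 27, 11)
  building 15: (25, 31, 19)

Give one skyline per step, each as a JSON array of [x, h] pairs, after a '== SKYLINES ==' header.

== SKYLINES ==
[[10,15],[11,0]]
[[10,15],[11,0],[17,5],[20,0]]
[[10,15],[11,0],[12,5],[20,0]]
[[9,11],[10,15],[11,11],[13,5],[20,0]]
[[9,11],[10,15],[11,11],[13,5],[20,0],[41,10],[44,0]]
[[9,11],[10,15],[11,11],[13,5],[20,0],[32,12],[37,0],[41,10],[44,0]]
[[9,11],[10,15],[11,11],[13,5],[20,0],[32,12],[37,0],[41,10],[44,0],[45,20],[47,0]]
[[9,11],[10,15],[11,11],[13,5],[20,0],[25,20],[26,0],[32,12],[37,0],[41,10],[44,0],[45,20],[47,0]]
[[9,11],[10,15],[11,11],[13,5],[20,0],[25,20],[26,0],[32,12],[37,15],[45,20],[47,15],[49,0]]
[[9,11],[10,15],[11,11],[13,5],[20,0],[25,20],[26,0],[32,12],[37,15],[45,20],[47,15],[49,0]]
[[9,11],[10,15],[11,11],[13,5],[20,0],[25,20],[40,15],[45,20],[47,15],[49,0]]
[[9,11],[10,15],[11,11],[13,5],[20,0],[25,20],[40,15],[45,20],[47,15],[49,0]]
[[9,11],[10,15],[11,11],[13,5],[20,0],[25,20],[40,15],[45,20],[47,15],[49,0]]
[[9,11],[10,15],[11,11],[13,5],[20,0],[25,20],[40,15],[45,20],[47,15],[49,0]]
[[9,11],[10,15],[11,11],[13,5],[20,0],[25,20],[40,15],[45,20],[47,15],[49,0]]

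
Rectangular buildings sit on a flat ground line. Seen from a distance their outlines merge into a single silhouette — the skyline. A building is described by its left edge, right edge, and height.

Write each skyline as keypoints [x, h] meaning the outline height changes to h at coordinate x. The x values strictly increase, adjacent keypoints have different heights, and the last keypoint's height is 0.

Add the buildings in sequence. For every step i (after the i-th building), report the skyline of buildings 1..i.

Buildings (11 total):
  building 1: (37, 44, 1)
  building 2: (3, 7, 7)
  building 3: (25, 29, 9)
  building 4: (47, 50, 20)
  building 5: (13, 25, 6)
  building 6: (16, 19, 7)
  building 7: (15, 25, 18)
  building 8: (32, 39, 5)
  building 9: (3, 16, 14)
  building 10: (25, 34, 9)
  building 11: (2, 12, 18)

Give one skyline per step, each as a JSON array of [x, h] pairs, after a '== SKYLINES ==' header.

== SKYLINES ==
[[37,1],[44,0]]
[[3,7],[7,0],[37,1],[44,0]]
[[3,7],[7,0],[25,9],[29,0],[37,1],[44,0]]
[[3,7],[7,0],[25,9],[29,0],[37,1],[44,0],[47,20],[50,0]]
[[3,7],[7,0],[13,6],[25,9],[29,0],[37,1],[44,0],[47,20],[50,0]]
[[3,7],[7,0],[13,6],[16,7],[19,6],[25,9],[29,0],[37,1],[44,0],[47,20],[50,0]]
[[3,7],[7,0],[13,6],[15,18],[25,9],[29,0],[37,1],[44,0],[47,20],[50,0]]
[[3,7],[7,0],[13,6],[15,18],[25,9],[29,0],[32,5],[39,1],[44,0],[47,20],[50,0]]
[[3,14],[15,18],[25,9],[29,0],[32,5],[39,1],[44,0],[47,20],[50,0]]
[[3,14],[15,18],[25,9],[34,5],[39,1],[44,0],[47,20],[50,0]]
[[2,18],[12,14],[15,18],[25,9],[34,5],[39,1],[44,0],[47,20],[50,0]]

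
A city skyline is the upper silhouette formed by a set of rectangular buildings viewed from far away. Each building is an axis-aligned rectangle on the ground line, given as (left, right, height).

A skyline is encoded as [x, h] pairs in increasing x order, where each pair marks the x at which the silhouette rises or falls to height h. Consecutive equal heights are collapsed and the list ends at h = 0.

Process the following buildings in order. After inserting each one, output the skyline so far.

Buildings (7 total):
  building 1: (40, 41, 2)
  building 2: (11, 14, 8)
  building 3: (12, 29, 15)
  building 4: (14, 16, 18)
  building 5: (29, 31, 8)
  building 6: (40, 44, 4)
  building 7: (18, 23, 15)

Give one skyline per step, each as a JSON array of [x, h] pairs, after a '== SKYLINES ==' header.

== SKYLINES ==
[[40,2],[41,0]]
[[11,8],[14,0],[40,2],[41,0]]
[[11,8],[12,15],[29,0],[40,2],[41,0]]
[[11,8],[12,15],[14,18],[16,15],[29,0],[40,2],[41,0]]
[[11,8],[12,15],[14,18],[16,15],[29,8],[31,0],[40,2],[41,0]]
[[11,8],[12,15],[14,18],[16,15],[29,8],[31,0],[40,4],[44,0]]
[[11,8],[12,15],[14,18],[16,15],[29,8],[31,0],[40,4],[44,0]]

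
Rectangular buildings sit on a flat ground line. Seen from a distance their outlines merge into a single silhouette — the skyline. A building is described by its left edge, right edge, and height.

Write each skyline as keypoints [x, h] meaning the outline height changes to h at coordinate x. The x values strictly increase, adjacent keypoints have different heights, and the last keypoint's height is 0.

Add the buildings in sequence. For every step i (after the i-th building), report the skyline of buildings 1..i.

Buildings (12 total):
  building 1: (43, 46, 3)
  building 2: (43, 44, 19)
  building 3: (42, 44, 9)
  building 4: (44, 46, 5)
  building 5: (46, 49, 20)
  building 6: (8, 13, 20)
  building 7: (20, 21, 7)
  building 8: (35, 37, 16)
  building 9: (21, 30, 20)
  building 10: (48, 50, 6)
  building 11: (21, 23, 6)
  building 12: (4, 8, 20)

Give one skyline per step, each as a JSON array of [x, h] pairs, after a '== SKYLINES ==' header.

== SKYLINES ==
[[43,3],[46,0]]
[[43,19],[44,3],[46,0]]
[[42,9],[43,19],[44,3],[46,0]]
[[42,9],[43,19],[44,5],[46,0]]
[[42,9],[43,19],[44,5],[46,20],[49,0]]
[[8,20],[13,0],[42,9],[43,19],[44,5],[46,20],[49,0]]
[[8,20],[13,0],[20,7],[21,0],[42,9],[43,19],[44,5],[46,20],[49,0]]
[[8,20],[13,0],[20,7],[21,0],[35,16],[37,0],[42,9],[43,19],[44,5],[46,20],[49,0]]
[[8,20],[13,0],[20,7],[21,20],[30,0],[35,16],[37,0],[42,9],[43,19],[44,5],[46,20],[49,0]]
[[8,20],[13,0],[20,7],[21,20],[30,0],[35,16],[37,0],[42,9],[43,19],[44,5],[46,20],[49,6],[50,0]]
[[8,20],[13,0],[20,7],[21,20],[30,0],[35,16],[37,0],[42,9],[43,19],[44,5],[46,20],[49,6],[50,0]]
[[4,20],[13,0],[20,7],[21,20],[30,0],[35,16],[37,0],[42,9],[43,19],[44,5],[46,20],[49,6],[50,0]]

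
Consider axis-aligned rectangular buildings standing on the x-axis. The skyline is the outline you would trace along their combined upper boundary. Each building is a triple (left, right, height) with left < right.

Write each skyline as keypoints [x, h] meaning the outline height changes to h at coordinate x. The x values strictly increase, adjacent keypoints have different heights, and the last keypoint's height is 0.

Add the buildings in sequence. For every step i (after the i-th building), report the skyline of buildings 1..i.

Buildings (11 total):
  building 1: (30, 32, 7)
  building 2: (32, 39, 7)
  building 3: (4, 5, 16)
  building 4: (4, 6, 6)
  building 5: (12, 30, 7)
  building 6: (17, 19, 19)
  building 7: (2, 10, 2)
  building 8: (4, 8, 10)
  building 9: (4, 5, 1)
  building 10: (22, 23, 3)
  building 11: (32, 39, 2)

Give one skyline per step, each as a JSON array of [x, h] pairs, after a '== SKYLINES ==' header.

== SKYLINES ==
[[30,7],[32,0]]
[[30,7],[39,0]]
[[4,16],[5,0],[30,7],[39,0]]
[[4,16],[5,6],[6,0],[30,7],[39,0]]
[[4,16],[5,6],[6,0],[12,7],[39,0]]
[[4,16],[5,6],[6,0],[12,7],[17,19],[19,7],[39,0]]
[[2,2],[4,16],[5,6],[6,2],[10,0],[12,7],[17,19],[19,7],[39,0]]
[[2,2],[4,16],[5,10],[8,2],[10,0],[12,7],[17,19],[19,7],[39,0]]
[[2,2],[4,16],[5,10],[8,2],[10,0],[12,7],[17,19],[19,7],[39,0]]
[[2,2],[4,16],[5,10],[8,2],[10,0],[12,7],[17,19],[19,7],[39,0]]
[[2,2],[4,16],[5,10],[8,2],[10,0],[12,7],[17,19],[19,7],[39,0]]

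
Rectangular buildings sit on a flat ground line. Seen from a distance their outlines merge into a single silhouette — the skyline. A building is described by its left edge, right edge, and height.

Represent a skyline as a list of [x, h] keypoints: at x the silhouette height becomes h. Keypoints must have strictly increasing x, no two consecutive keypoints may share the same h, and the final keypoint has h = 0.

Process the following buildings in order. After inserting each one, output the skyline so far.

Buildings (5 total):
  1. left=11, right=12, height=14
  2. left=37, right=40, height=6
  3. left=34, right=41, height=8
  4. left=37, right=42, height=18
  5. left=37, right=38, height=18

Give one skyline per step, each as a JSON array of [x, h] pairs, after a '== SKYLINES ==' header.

== SKYLINES ==
[[11,14],[12,0]]
[[11,14],[12,0],[37,6],[40,0]]
[[11,14],[12,0],[34,8],[41,0]]
[[11,14],[12,0],[34,8],[37,18],[42,0]]
[[11,14],[12,0],[34,8],[37,18],[42,0]]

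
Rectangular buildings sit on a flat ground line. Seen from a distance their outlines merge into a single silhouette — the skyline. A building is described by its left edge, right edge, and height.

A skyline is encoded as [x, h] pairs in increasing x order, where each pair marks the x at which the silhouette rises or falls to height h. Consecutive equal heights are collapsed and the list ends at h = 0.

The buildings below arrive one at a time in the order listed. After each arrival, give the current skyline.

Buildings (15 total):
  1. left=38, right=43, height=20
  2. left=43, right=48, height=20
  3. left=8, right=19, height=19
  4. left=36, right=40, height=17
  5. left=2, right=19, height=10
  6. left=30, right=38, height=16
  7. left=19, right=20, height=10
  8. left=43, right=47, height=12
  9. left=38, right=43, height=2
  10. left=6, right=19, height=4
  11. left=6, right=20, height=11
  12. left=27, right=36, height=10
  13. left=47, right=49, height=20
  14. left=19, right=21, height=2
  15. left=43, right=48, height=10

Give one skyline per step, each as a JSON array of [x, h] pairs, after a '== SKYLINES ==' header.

== SKYLINES ==
[[38,20],[43,0]]
[[38,20],[48,0]]
[[8,19],[19,0],[38,20],[48,0]]
[[8,19],[19,0],[36,17],[38,20],[48,0]]
[[2,10],[8,19],[19,0],[36,17],[38,20],[48,0]]
[[2,10],[8,19],[19,0],[30,16],[36,17],[38,20],[48,0]]
[[2,10],[8,19],[19,10],[20,0],[30,16],[36,17],[38,20],[48,0]]
[[2,10],[8,19],[19,10],[20,0],[30,16],[36,17],[38,20],[48,0]]
[[2,10],[8,19],[19,10],[20,0],[30,16],[36,17],[38,20],[48,0]]
[[2,10],[8,19],[19,10],[20,0],[30,16],[36,17],[38,20],[48,0]]
[[2,10],[6,11],[8,19],[19,11],[20,0],[30,16],[36,17],[38,20],[48,0]]
[[2,10],[6,11],[8,19],[19,11],[20,0],[27,10],[30,16],[36,17],[38,20],[48,0]]
[[2,10],[6,11],[8,19],[19,11],[20,0],[27,10],[30,16],[36,17],[38,20],[49,0]]
[[2,10],[6,11],[8,19],[19,11],[20,2],[21,0],[27,10],[30,16],[36,17],[38,20],[49,0]]
[[2,10],[6,11],[8,19],[19,11],[20,2],[21,0],[27,10],[30,16],[36,17],[38,20],[49,0]]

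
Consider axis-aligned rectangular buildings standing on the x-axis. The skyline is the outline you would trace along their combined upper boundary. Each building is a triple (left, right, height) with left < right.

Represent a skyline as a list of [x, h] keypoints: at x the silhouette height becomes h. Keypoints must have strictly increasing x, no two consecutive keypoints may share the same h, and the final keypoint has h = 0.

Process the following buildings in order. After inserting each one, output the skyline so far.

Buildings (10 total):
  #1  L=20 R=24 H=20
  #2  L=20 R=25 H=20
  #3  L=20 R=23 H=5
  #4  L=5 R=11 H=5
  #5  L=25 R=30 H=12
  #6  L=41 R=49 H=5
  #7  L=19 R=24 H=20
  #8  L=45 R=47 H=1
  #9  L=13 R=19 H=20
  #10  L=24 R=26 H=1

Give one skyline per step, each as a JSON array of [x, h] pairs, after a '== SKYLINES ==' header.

== SKYLINES ==
[[20,20],[24,0]]
[[20,20],[25,0]]
[[20,20],[25,0]]
[[5,5],[11,0],[20,20],[25,0]]
[[5,5],[11,0],[20,20],[25,12],[30,0]]
[[5,5],[11,0],[20,20],[25,12],[30,0],[41,5],[49,0]]
[[5,5],[11,0],[19,20],[25,12],[30,0],[41,5],[49,0]]
[[5,5],[11,0],[19,20],[25,12],[30,0],[41,5],[49,0]]
[[5,5],[11,0],[13,20],[25,12],[30,0],[41,5],[49,0]]
[[5,5],[11,0],[13,20],[25,12],[30,0],[41,5],[49,0]]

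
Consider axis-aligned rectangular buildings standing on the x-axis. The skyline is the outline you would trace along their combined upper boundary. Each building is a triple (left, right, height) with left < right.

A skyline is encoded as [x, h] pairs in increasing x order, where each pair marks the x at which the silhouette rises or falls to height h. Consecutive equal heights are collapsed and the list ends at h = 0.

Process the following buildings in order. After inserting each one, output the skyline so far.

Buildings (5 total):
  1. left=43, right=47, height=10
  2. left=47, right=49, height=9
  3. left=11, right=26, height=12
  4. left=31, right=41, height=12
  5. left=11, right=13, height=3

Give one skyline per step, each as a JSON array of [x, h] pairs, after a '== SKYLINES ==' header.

== SKYLINES ==
[[43,10],[47,0]]
[[43,10],[47,9],[49,0]]
[[11,12],[26,0],[43,10],[47,9],[49,0]]
[[11,12],[26,0],[31,12],[41,0],[43,10],[47,9],[49,0]]
[[11,12],[26,0],[31,12],[41,0],[43,10],[47,9],[49,0]]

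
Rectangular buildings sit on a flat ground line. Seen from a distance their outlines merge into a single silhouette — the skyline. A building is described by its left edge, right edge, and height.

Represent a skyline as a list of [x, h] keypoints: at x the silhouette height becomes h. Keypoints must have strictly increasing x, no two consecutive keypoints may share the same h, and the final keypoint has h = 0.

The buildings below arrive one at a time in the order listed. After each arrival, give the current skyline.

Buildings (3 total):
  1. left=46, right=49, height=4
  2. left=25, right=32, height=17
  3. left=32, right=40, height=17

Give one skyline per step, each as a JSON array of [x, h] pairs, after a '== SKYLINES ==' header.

== SKYLINES ==
[[46,4],[49,0]]
[[25,17],[32,0],[46,4],[49,0]]
[[25,17],[40,0],[46,4],[49,0]]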